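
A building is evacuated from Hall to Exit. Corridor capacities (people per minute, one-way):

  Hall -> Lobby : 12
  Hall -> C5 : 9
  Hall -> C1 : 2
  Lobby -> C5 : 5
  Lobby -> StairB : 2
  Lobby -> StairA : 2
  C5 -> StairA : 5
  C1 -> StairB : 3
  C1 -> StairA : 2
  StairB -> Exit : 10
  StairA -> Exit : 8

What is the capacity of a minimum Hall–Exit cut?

Augment Hall→Lobby→StairB→Exit: bottleneck 2, flow now 2.
Augment Hall→Lobby→StairA→Exit: bottleneck 2, flow now 4.
Augment Hall→C5→StairA→Exit: bottleneck 5, flow now 9.
Augment Hall→C1→StairB→Exit: bottleneck 2, flow now 11.
No augmenting path remains; maximum flow = 11.
By max-flow min-cut, the minimum cut capacity equals the max flow.
In the residual graph, reachable from Hall: {Hall, Lobby, C5}.
Min-cut edges: Hall→C1 (2), Lobby→StairB (2), Lobby→StairA (2), C5→StairA (5); capacity 2 + 2 + 2 + 5 = 11.

11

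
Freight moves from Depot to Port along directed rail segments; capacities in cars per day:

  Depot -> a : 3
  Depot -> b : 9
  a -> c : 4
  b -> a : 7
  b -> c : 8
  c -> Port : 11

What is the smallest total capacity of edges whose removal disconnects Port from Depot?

11

Augment Depot→a→c→Port: bottleneck 3, flow now 3.
Augment Depot→b→c→Port: bottleneck 8, flow now 11.
No augmenting path remains; maximum flow = 11.
By max-flow min-cut, the minimum cut capacity equals the max flow.
In the residual graph, reachable from Depot: {Depot, a, b, c}.
Min-cut edges: c→Port (11); capacity 11 = 11.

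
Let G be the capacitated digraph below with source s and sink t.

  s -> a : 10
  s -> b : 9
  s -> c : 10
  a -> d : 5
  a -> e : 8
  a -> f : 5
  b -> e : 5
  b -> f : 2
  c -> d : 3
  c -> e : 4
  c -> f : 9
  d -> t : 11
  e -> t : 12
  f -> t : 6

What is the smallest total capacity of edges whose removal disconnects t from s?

Augment s→a→d→t: bottleneck 5, flow now 5.
Augment s→a→e→t: bottleneck 5, flow now 10.
Augment s→b→e→t: bottleneck 5, flow now 15.
Augment s→b→f→t: bottleneck 2, flow now 17.
Augment s→c→d→t: bottleneck 3, flow now 20.
Augment s→c→e→t: bottleneck 2, flow now 22.
Augment s→c→f→t: bottleneck 4, flow now 26.
No augmenting path remains; maximum flow = 26.
By max-flow min-cut, the minimum cut capacity equals the max flow.
In the residual graph, reachable from s: {s, a, b, c, e, f}.
Min-cut edges: a→d (5), c→d (3), e→t (12), f→t (6); capacity 5 + 3 + 12 + 6 = 26.

26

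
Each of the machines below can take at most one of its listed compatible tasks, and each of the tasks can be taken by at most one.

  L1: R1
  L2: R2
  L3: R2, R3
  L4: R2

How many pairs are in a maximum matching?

3

Unit-capacity flow: source→left, listed edges, right→sink; max matching = max flow.
Augmenting path L1→R1 (+1); matched 1.
Augmenting path L2→R2 (+1); matched 2.
Augmenting path L3→R3 (+1); matched 3.
No augmenting path remains; maximum matching = 3.
König certificate: {L1, L3, R2} is a vertex cover of size 3 (every listed pair touches it), so no matching can be larger.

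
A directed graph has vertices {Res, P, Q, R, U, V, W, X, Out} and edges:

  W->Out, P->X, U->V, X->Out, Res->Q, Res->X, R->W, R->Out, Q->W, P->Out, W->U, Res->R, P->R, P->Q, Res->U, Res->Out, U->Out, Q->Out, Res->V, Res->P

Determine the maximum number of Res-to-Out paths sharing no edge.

6

Assign every edge capacity 1; by Menger, the answer equals the max flow.
Path Res→Out (+1); total 1.
Path Res→P→Out (+1); total 2.
Path Res→Q→Out (+1); total 3.
Path Res→R→Out (+1); total 4.
Path Res→U→Out (+1); total 5.
Path Res→X→Out (+1); total 6.
No residual Res→Out path; max flow = 6.
Certifying cut of size 6: {Res→Out, Res→P, Res→Q, Res→R, Res→U, Res→X}.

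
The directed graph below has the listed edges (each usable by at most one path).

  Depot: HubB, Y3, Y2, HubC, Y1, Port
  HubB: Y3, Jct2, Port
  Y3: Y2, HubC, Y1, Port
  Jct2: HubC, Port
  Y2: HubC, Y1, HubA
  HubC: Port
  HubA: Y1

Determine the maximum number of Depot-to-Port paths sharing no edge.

4

Assign every edge capacity 1; by Menger, the answer equals the max flow.
Path Depot→Port (+1); total 1.
Path Depot→HubB→Port (+1); total 2.
Path Depot→Y3→Port (+1); total 3.
Path Depot→HubC→Port (+1); total 4.
No residual Depot→Port path; max flow = 4.
Certifying cut of size 4: {Depot→HubB, Depot→Port, Depot→Y3, HubC→Port}.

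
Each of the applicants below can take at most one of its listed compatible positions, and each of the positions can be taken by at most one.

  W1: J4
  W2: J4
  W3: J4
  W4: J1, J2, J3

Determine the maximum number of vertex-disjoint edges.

Unit-capacity flow: source→left, listed edges, right→sink; max matching = max flow.
Augmenting path W1→J4 (+1); matched 1.
Augmenting path W4→J1 (+1); matched 2.
No augmenting path remains; maximum matching = 2.
König certificate: {W4, J4} is a vertex cover of size 2 (every listed pair touches it), so no matching can be larger.

2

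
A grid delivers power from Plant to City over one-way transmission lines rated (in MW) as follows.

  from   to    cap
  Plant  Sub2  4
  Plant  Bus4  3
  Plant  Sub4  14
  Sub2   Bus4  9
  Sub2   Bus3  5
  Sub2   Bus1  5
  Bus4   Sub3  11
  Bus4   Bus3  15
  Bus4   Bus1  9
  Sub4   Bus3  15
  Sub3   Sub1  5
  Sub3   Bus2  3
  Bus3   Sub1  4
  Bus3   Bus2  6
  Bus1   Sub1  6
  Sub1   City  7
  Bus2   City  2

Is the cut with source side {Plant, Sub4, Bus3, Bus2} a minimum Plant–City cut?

Given cut capacity: 4 + 3 + 4 + 2 = 13.
Augment Plant→Sub2→Bus3→Sub1→City: bottleneck 4, flow now 4.
Augment Plant→Bus4→Sub3→Sub1→City: bottleneck 3, flow now 7.
Augment Plant→Sub4→Bus3→Bus2→City: bottleneck 2, flow now 9.
No augmenting path remains; maximum flow = 9.
In the residual graph, reachable from Plant: {Plant, Sub2, Bus4, Sub4, Sub3, Bus3, Bus1, Sub1, Bus2}.
Min-cut edges: Sub1→City (7), Bus2→City (2); capacity 7 + 2 = 9.
Cut capacity 13 exceeds the max flow 9, so it is not minimum.

No — its capacity is 13, but the minimum cut has capacity 9.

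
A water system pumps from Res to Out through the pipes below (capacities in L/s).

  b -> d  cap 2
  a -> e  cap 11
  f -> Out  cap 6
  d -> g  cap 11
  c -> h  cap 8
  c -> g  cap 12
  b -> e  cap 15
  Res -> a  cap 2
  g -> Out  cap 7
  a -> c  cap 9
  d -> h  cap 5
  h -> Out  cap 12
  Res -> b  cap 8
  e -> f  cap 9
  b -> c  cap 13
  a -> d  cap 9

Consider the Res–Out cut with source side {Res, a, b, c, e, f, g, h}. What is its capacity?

Edges leaving {Res, a, b, c, e, f, g, h}: a→d (9), b→d (2), f→Out (6), g→Out (7), h→Out (12).
Cut capacity = 9 + 2 + 6 + 7 + 12 = 36.

36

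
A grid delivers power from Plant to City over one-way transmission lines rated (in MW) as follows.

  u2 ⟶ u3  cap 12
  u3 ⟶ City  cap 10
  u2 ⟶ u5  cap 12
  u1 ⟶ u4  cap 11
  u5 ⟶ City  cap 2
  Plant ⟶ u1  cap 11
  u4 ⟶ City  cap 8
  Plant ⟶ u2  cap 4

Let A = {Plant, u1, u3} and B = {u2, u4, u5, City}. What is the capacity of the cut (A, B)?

Edges leaving {Plant, u1, u3}: Plant→u2 (4), u1→u4 (11), u3→City (10).
Cut capacity = 4 + 11 + 10 = 25.

25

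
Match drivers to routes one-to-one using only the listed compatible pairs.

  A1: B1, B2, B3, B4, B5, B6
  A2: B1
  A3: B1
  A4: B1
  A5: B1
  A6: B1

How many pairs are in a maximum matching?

2

Unit-capacity flow: source→left, listed edges, right→sink; max matching = max flow.
Augmenting path A1→B1 (+1); matched 1.
Augmenting path A2→B1→A1→B2 (+1); matched 2.
No augmenting path remains; maximum matching = 2.
König certificate: {A1, B1} is a vertex cover of size 2 (every listed pair touches it), so no matching can be larger.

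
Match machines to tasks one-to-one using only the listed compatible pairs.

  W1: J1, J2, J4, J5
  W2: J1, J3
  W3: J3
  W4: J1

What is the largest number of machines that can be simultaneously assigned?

Unit-capacity flow: source→left, listed edges, right→sink; max matching = max flow.
Augmenting path W1→J1 (+1); matched 1.
Augmenting path W2→J3 (+1); matched 2.
Augmenting path W4→J1→W1→J2 (+1); matched 3.
No augmenting path remains; maximum matching = 3.
König certificate: {W1, J1, J3} is a vertex cover of size 3 (every listed pair touches it), so no matching can be larger.

3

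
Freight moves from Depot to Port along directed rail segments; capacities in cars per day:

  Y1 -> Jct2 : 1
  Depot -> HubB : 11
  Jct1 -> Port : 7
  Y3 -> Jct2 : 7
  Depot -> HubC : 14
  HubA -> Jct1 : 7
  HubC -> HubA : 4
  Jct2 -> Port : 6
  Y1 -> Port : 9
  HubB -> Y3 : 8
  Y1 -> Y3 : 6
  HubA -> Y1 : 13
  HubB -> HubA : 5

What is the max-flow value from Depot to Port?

Augment Depot→HubC→HubA→Jct1→Port: bottleneck 4, flow now 4.
Augment Depot→HubB→Y3→Jct2→Port: bottleneck 6, flow now 10.
Augment Depot→HubB→HubA→Jct1→Port: bottleneck 3, flow now 13.
Augment Depot→HubB→HubA→Y1→Port: bottleneck 2, flow now 15.
No augmenting path remains; maximum flow = 15.
In the residual graph, reachable from Depot: {Depot, HubC}.
Min-cut edges: Depot→HubB (11), HubC→HubA (4); capacity 11 + 4 = 15.
This cut is saturated, so no flow can exceed 15.

15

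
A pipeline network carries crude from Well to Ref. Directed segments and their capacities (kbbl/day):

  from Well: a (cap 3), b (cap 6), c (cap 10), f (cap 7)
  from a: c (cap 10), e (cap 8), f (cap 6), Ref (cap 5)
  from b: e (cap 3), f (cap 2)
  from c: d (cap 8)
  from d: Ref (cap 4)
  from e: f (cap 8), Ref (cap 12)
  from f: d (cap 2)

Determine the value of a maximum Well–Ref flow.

Augment Well→a→Ref: bottleneck 3, flow now 3.
Augment Well→b→e→Ref: bottleneck 3, flow now 6.
Augment Well→c→d→Ref: bottleneck 4, flow now 10.
No augmenting path remains; maximum flow = 10.
In the residual graph, reachable from Well: {Well, b, c, d, f}.
Min-cut edges: Well→a (3), b→e (3), d→Ref (4); capacity 3 + 3 + 4 = 10.
This cut is saturated, so no flow can exceed 10.

10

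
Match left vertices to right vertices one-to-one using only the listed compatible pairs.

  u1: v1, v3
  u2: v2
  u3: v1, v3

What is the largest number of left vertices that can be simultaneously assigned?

3

Unit-capacity flow: source→left, listed edges, right→sink; max matching = max flow.
Augmenting path u1→v1 (+1); matched 1.
Augmenting path u2→v2 (+1); matched 2.
Augmenting path u3→v3 (+1); matched 3.
No augmenting path remains; maximum matching = 3.
König certificate: {u1, u2, u3} is a vertex cover of size 3 (every listed pair touches it), so no matching can be larger.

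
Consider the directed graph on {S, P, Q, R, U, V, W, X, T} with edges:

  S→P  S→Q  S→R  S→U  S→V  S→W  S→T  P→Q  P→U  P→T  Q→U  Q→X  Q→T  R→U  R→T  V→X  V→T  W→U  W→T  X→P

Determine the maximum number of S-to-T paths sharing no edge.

6

Assign every edge capacity 1; by Menger, the answer equals the max flow.
Path S→T (+1); total 1.
Path S→P→T (+1); total 2.
Path S→Q→T (+1); total 3.
Path S→R→T (+1); total 4.
Path S→V→T (+1); total 5.
Path S→W→T (+1); total 6.
No residual S→T path; max flow = 6.
Certifying cut of size 6: {S→P, S→Q, S→R, S→T, S→V, S→W}.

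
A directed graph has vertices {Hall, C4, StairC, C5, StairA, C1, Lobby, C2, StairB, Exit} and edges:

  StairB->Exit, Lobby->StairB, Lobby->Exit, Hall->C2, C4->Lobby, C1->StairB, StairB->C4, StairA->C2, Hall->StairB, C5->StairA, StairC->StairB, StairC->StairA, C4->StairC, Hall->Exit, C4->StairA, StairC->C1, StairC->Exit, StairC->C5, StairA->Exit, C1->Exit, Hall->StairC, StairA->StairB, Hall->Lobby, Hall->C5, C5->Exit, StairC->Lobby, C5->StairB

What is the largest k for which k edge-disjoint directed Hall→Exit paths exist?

5

Assign every edge capacity 1; by Menger, the answer equals the max flow.
Path Hall→Exit (+1); total 1.
Path Hall→StairC→Exit (+1); total 2.
Path Hall→C5→Exit (+1); total 3.
Path Hall→Lobby→Exit (+1); total 4.
Path Hall→StairB→Exit (+1); total 5.
No residual Hall→Exit path; max flow = 5.
Certifying cut of size 5: {Hall→C5, Hall→Exit, Hall→Lobby, Hall→StairB, Hall→StairC}.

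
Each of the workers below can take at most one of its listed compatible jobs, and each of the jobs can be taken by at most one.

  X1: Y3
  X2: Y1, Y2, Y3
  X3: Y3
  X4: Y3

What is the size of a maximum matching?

Unit-capacity flow: source→left, listed edges, right→sink; max matching = max flow.
Augmenting path X1→Y3 (+1); matched 1.
Augmenting path X2→Y1 (+1); matched 2.
No augmenting path remains; maximum matching = 2.
König certificate: {X2, Y3} is a vertex cover of size 2 (every listed pair touches it), so no matching can be larger.

2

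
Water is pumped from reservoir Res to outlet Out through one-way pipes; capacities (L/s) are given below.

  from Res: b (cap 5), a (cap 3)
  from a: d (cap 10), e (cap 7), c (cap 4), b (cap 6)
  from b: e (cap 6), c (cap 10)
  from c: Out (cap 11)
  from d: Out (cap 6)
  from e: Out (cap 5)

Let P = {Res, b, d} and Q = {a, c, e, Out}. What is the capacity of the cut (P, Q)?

25

Edges leaving {Res, b, d}: Res→a (3), b→c (10), b→e (6), d→Out (6).
Cut capacity = 3 + 10 + 6 + 6 = 25.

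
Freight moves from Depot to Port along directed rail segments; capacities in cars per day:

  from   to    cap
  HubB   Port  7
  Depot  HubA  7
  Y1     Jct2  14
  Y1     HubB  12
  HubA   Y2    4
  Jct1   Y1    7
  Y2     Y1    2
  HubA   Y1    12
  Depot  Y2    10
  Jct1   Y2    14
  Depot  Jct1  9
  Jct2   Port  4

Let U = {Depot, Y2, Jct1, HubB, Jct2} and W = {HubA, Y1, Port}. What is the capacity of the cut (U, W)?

Edges leaving {Depot, Y2, Jct1, HubB, Jct2}: Depot→HubA (7), Y2→Y1 (2), Jct1→Y1 (7), HubB→Port (7), Jct2→Port (4).
Cut capacity = 7 + 2 + 7 + 7 + 4 = 27.

27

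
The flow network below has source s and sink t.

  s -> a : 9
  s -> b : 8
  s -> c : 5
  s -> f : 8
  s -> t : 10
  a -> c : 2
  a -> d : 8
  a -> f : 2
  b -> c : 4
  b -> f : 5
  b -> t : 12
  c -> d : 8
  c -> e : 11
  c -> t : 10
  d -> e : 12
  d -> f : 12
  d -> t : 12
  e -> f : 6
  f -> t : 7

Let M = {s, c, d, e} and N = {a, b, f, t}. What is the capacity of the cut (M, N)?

75

Edges leaving {s, c, d, e}: s→a (9), s→b (8), s→f (8), s→t (10), c→t (10), d→f (12), d→t (12), e→f (6).
Cut capacity = 9 + 8 + 8 + 10 + 10 + 12 + 12 + 6 = 75.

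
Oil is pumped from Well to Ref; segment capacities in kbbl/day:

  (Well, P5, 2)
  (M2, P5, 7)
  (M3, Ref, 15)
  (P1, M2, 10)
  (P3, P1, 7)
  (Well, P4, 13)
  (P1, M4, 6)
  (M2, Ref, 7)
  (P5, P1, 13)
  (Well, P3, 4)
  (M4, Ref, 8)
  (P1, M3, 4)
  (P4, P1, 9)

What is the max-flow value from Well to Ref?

15

Augment Well→P3→P1→M3→Ref: bottleneck 4, flow now 4.
Augment Well→P5→P1→M4→Ref: bottleneck 2, flow now 6.
Augment Well→P4→P1→M4→Ref: bottleneck 4, flow now 10.
Augment Well→P4→P1→M2→Ref: bottleneck 5, flow now 15.
No augmenting path remains; maximum flow = 15.
In the residual graph, reachable from Well: {Well, P4}.
Min-cut edges: Well→P3 (4), Well→P5 (2), P4→P1 (9); capacity 4 + 2 + 9 = 15.
This cut is saturated, so no flow can exceed 15.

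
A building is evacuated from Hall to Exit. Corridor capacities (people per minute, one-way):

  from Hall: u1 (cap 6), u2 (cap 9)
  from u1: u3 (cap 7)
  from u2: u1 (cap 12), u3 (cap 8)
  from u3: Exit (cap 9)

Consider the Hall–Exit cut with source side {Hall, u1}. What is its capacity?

Edges leaving {Hall, u1}: Hall→u2 (9), u1→u3 (7).
Cut capacity = 9 + 7 = 16.

16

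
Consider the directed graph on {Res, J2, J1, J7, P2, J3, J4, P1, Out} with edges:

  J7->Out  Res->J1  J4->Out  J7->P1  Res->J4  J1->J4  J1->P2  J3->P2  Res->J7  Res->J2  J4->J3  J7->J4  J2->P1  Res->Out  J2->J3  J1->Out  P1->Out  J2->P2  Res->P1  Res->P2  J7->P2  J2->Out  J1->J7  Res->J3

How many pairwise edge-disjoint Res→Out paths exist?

Assign every edge capacity 1; by Menger, the answer equals the max flow.
Path Res→Out (+1); total 1.
Path Res→J2→Out (+1); total 2.
Path Res→J1→Out (+1); total 3.
Path Res→J7→Out (+1); total 4.
Path Res→J4→Out (+1); total 5.
Path Res→P1→Out (+1); total 6.
No residual Res→Out path; max flow = 6.
Certifying cut of size 6: {Res→J1, Res→J2, Res→J4, Res→J7, Res→Out, Res→P1}.

6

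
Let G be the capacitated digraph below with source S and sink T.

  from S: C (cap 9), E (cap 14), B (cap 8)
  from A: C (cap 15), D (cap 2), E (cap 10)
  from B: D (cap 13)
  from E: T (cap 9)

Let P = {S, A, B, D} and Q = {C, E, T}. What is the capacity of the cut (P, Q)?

48

Edges leaving {S, A, B, D}: S→C (9), S→E (14), A→C (15), A→E (10).
Cut capacity = 9 + 14 + 15 + 10 = 48.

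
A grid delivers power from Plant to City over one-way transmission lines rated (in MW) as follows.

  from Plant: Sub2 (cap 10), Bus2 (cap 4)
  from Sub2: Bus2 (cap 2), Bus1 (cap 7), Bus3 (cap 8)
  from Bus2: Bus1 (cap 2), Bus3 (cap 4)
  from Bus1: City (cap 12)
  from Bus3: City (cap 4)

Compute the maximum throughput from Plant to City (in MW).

Augment Plant→Sub2→Bus1→City: bottleneck 7, flow now 7.
Augment Plant→Sub2→Bus3→City: bottleneck 3, flow now 10.
Augment Plant→Bus2→Bus1→City: bottleneck 2, flow now 12.
Augment Plant→Bus2→Bus3→City: bottleneck 1, flow now 13.
No augmenting path remains; maximum flow = 13.
In the residual graph, reachable from Plant: {Plant, Sub2, Bus2, Bus3}.
Min-cut edges: Sub2→Bus1 (7), Bus2→Bus1 (2), Bus3→City (4); capacity 7 + 2 + 4 = 13.
This cut is saturated, so no flow can exceed 13.

13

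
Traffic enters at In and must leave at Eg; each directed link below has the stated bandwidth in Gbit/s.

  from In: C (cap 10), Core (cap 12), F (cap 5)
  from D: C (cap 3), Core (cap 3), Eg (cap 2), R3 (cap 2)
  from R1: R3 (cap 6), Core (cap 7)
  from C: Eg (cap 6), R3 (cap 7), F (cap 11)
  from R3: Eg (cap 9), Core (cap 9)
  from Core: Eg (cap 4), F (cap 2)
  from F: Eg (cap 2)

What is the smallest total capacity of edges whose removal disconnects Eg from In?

16

Augment In→C→Eg: bottleneck 6, flow now 6.
Augment In→Core→Eg: bottleneck 4, flow now 10.
Augment In→F→Eg: bottleneck 2, flow now 12.
Augment In→C→R3→Eg: bottleneck 4, flow now 16.
No augmenting path remains; maximum flow = 16.
By max-flow min-cut, the minimum cut capacity equals the max flow.
In the residual graph, reachable from In: {In, Core, F}.
Min-cut edges: In→C (10), Core→Eg (4), F→Eg (2); capacity 10 + 4 + 2 = 16.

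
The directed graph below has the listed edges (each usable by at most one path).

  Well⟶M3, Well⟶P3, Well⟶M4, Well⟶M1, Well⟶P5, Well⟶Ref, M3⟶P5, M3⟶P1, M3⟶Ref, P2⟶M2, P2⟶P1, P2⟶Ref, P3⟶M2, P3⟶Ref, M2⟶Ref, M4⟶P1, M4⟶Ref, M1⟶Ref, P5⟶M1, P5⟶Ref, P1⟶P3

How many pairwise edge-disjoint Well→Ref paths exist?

6

Assign every edge capacity 1; by Menger, the answer equals the max flow.
Path Well→Ref (+1); total 1.
Path Well→M3→Ref (+1); total 2.
Path Well→P3→Ref (+1); total 3.
Path Well→M4→Ref (+1); total 4.
Path Well→M1→Ref (+1); total 5.
Path Well→P5→Ref (+1); total 6.
No residual Well→Ref path; max flow = 6.
Certifying cut of size 6: {Well→M1, Well→M3, Well→M4, Well→P3, Well→P5, Well→Ref}.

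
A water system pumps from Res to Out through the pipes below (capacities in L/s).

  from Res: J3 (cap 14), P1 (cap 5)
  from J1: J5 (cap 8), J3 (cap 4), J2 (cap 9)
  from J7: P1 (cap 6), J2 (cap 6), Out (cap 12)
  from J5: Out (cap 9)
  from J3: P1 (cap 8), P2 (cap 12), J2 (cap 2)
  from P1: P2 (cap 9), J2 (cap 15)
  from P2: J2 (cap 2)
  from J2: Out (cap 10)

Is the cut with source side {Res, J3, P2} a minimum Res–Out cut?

Given cut capacity: 5 + 8 + 2 + 2 = 17.
Augment Res→J3→J2→Out: bottleneck 2, flow now 2.
Augment Res→P1→J2→Out: bottleneck 5, flow now 7.
Augment Res→J3→P1→J2→Out: bottleneck 3, flow now 10.
No augmenting path remains; maximum flow = 10.
In the residual graph, reachable from Res: {Res, J3, P1, P2, J2}.
Min-cut edges: J2→Out (10); capacity 10 = 10.
Cut capacity 17 exceeds the max flow 10, so it is not minimum.

No — its capacity is 17, but the minimum cut has capacity 10.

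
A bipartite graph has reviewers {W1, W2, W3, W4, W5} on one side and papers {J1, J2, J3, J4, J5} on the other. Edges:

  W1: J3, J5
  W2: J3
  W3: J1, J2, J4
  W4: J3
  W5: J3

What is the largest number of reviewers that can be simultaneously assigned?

Unit-capacity flow: source→left, listed edges, right→sink; max matching = max flow.
Augmenting path W1→J3 (+1); matched 1.
Augmenting path W3→J1 (+1); matched 2.
Augmenting path W2→J3→W1→J5 (+1); matched 3.
No augmenting path remains; maximum matching = 3.
König certificate: {W1, W3, J3} is a vertex cover of size 3 (every listed pair touches it), so no matching can be larger.

3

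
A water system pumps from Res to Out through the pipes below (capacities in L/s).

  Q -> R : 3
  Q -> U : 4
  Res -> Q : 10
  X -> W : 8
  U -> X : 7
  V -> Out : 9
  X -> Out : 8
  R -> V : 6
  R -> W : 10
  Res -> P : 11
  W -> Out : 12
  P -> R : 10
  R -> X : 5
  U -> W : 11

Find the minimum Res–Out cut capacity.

Augment Res→P→R→V→Out: bottleneck 6, flow now 6.
Augment Res→P→R→W→Out: bottleneck 4, flow now 10.
Augment Res→Q→R→W→Out: bottleneck 3, flow now 13.
Augment Res→Q→U→W→Out: bottleneck 4, flow now 17.
No augmenting path remains; maximum flow = 17.
By max-flow min-cut, the minimum cut capacity equals the max flow.
In the residual graph, reachable from Res: {Res, P, Q}.
Min-cut edges: P→R (10), Q→R (3), Q→U (4); capacity 10 + 3 + 4 = 17.

17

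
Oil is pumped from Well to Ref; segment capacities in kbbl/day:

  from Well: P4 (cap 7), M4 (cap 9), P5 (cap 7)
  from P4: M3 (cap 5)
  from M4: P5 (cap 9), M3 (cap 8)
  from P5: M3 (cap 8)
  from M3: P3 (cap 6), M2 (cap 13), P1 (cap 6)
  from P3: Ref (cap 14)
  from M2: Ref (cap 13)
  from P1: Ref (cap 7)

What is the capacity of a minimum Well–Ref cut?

Augment Well→P4→M3→P3→Ref: bottleneck 5, flow now 5.
Augment Well→M4→M3→P3→Ref: bottleneck 1, flow now 6.
Augment Well→M4→M3→M2→Ref: bottleneck 7, flow now 13.
Augment Well→P5→M3→M2→Ref: bottleneck 6, flow now 19.
Augment Well→P5→M3→P1→Ref: bottleneck 1, flow now 20.
Augment Well→M4→P5→M3→P1→Ref: bottleneck 1, flow now 21.
No augmenting path remains; maximum flow = 21.
By max-flow min-cut, the minimum cut capacity equals the max flow.
In the residual graph, reachable from Well: {Well, P4}.
Min-cut edges: Well→M4 (9), Well→P5 (7), P4→M3 (5); capacity 9 + 7 + 5 = 21.

21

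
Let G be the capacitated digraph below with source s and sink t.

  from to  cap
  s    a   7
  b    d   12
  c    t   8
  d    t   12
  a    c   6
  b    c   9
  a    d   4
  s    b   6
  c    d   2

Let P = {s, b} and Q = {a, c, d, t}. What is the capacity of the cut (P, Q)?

28

Edges leaving {s, b}: s→a (7), b→c (9), b→d (12).
Cut capacity = 7 + 9 + 12 = 28.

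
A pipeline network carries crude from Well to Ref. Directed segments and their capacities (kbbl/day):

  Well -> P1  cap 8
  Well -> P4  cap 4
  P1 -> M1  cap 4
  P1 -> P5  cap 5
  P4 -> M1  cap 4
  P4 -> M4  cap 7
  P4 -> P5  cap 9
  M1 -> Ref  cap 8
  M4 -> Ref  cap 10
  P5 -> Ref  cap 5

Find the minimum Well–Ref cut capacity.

Augment Well→P1→M1→Ref: bottleneck 4, flow now 4.
Augment Well→P1→P5→Ref: bottleneck 4, flow now 8.
Augment Well→P4→M1→Ref: bottleneck 4, flow now 12.
No augmenting path remains; maximum flow = 12.
By max-flow min-cut, the minimum cut capacity equals the max flow.
In the residual graph, reachable from Well: {Well}.
Min-cut edges: Well→P1 (8), Well→P4 (4); capacity 8 + 4 = 12.

12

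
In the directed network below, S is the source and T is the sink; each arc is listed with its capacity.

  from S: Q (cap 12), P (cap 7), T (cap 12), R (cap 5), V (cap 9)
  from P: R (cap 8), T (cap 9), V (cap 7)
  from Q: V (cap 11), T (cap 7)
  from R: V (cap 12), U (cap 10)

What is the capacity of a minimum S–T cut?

Augment S→T: bottleneck 12, flow now 12.
Augment S→P→T: bottleneck 7, flow now 19.
Augment S→Q→T: bottleneck 7, flow now 26.
No augmenting path remains; maximum flow = 26.
By max-flow min-cut, the minimum cut capacity equals the max flow.
In the residual graph, reachable from S: {S, Q, R, U, V}.
Min-cut edges: S→P (7), S→T (12), Q→T (7); capacity 7 + 12 + 7 = 26.

26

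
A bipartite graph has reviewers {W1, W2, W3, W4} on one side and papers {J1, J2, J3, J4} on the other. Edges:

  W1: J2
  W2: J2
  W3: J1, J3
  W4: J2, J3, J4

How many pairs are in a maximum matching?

Unit-capacity flow: source→left, listed edges, right→sink; max matching = max flow.
Augmenting path W1→J2 (+1); matched 1.
Augmenting path W3→J1 (+1); matched 2.
Augmenting path W4→J3 (+1); matched 3.
No augmenting path remains; maximum matching = 3.
König certificate: {W3, W4, J2} is a vertex cover of size 3 (every listed pair touches it), so no matching can be larger.

3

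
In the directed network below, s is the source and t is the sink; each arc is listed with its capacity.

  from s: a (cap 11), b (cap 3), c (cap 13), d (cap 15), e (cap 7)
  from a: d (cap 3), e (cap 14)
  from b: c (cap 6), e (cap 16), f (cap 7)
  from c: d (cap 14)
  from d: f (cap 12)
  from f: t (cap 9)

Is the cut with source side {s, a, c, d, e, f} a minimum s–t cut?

Given cut capacity: 3 + 9 = 12.
Augment s→b→f→t: bottleneck 3, flow now 3.
Augment s→d→f→t: bottleneck 6, flow now 9.
No augmenting path remains; maximum flow = 9.
In the residual graph, reachable from s: {s, a, b, c, d, e, f}.
Min-cut edges: f→t (9); capacity 9 = 9.
Cut capacity 12 exceeds the max flow 9, so it is not minimum.

No — its capacity is 12, but the minimum cut has capacity 9.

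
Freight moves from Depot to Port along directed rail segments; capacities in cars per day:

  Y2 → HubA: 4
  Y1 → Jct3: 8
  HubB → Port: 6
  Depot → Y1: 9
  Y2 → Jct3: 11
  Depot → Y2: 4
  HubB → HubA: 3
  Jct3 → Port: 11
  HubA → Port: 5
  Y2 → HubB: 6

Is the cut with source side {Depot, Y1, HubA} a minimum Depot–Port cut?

Given cut capacity: 4 + 8 + 5 = 17.
Augment Depot→Y1→Jct3→Port: bottleneck 8, flow now 8.
Augment Depot→Y2→HubA→Port: bottleneck 4, flow now 12.
No augmenting path remains; maximum flow = 12.
In the residual graph, reachable from Depot: {Depot, Y1}.
Min-cut edges: Depot→Y2 (4), Y1→Jct3 (8); capacity 4 + 8 = 12.
Cut capacity 17 exceeds the max flow 12, so it is not minimum.

No — its capacity is 17, but the minimum cut has capacity 12.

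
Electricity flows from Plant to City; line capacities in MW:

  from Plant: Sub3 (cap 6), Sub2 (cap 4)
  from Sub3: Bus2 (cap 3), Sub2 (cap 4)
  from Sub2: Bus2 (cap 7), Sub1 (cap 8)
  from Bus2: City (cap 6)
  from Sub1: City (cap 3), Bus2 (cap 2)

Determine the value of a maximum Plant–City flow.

Augment Plant→Sub3→Bus2→City: bottleneck 3, flow now 3.
Augment Plant→Sub2→Bus2→City: bottleneck 3, flow now 6.
Augment Plant→Sub2→Sub1→City: bottleneck 1, flow now 7.
Augment Plant→Sub3→Sub2→Sub1→City: bottleneck 2, flow now 9.
No augmenting path remains; maximum flow = 9.
In the residual graph, reachable from Plant: {Plant, Sub3, Sub2, Bus2, Sub1}.
Min-cut edges: Bus2→City (6), Sub1→City (3); capacity 6 + 3 = 9.
This cut is saturated, so no flow can exceed 9.

9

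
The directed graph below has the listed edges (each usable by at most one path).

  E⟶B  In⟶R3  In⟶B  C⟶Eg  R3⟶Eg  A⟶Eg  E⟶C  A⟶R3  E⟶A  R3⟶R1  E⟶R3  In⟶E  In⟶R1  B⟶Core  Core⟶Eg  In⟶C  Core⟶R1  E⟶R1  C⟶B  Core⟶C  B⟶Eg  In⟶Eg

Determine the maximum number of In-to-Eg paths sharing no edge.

5

Assign every edge capacity 1; by Menger, the answer equals the max flow.
Path In→Eg (+1); total 1.
Path In→C→Eg (+1); total 2.
Path In→R3→Eg (+1); total 3.
Path In→B→Eg (+1); total 4.
Path In→E→A→Eg (+1); total 5.
No residual In→Eg path; max flow = 5.
Certifying cut of size 5: {In→B, In→C, In→E, In→Eg, In→R3}.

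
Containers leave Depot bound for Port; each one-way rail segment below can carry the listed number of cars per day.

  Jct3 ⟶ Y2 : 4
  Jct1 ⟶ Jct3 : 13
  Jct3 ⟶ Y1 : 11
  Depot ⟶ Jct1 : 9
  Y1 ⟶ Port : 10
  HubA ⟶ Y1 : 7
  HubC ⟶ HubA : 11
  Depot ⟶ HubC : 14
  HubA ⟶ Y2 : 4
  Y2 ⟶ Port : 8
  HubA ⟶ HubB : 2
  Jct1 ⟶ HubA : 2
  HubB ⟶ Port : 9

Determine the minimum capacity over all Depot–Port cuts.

Augment Depot→Jct1→Jct3→Y2→Port: bottleneck 4, flow now 4.
Augment Depot→Jct1→Jct3→Y1→Port: bottleneck 5, flow now 9.
Augment Depot→HubC→HubA→Y2→Port: bottleneck 4, flow now 13.
Augment Depot→HubC→HubA→HubB→Port: bottleneck 2, flow now 15.
Augment Depot→HubC→HubA→Y1→Port: bottleneck 5, flow now 20.
No augmenting path remains; maximum flow = 20.
By max-flow min-cut, the minimum cut capacity equals the max flow.
In the residual graph, reachable from Depot: {Depot, HubC}.
Min-cut edges: Depot→Jct1 (9), HubC→HubA (11); capacity 9 + 11 = 20.

20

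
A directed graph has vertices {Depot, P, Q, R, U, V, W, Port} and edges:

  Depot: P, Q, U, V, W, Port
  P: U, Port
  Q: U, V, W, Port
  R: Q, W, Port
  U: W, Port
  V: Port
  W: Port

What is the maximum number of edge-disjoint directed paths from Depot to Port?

6

Assign every edge capacity 1; by Menger, the answer equals the max flow.
Path Depot→Port (+1); total 1.
Path Depot→P→Port (+1); total 2.
Path Depot→Q→Port (+1); total 3.
Path Depot→U→Port (+1); total 4.
Path Depot→V→Port (+1); total 5.
Path Depot→W→Port (+1); total 6.
No residual Depot→Port path; max flow = 6.
Certifying cut of size 6: {Depot→P, Depot→Port, Depot→Q, Depot→U, Depot→V, Depot→W}.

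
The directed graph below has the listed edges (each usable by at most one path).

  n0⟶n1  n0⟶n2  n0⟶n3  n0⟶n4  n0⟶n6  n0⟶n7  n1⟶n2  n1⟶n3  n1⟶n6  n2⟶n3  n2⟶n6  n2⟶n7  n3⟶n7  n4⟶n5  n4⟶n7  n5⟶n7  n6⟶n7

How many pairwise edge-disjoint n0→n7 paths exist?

Assign every edge capacity 1; by Menger, the answer equals the max flow.
Path n0→n7 (+1); total 1.
Path n0→n2→n7 (+1); total 2.
Path n0→n3→n7 (+1); total 3.
Path n0→n4→n7 (+1); total 4.
Path n0→n6→n7 (+1); total 5.
No residual n0→n7 path; max flow = 5.
Certifying cut of size 5: {n0→n4, n0→n7, n2→n7, n3→n7, n6→n7}.

5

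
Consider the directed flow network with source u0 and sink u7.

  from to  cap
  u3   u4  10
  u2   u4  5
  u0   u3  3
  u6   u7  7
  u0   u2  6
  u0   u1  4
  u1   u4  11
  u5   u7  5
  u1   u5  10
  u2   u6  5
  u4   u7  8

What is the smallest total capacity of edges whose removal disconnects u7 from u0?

Augment u0→u1→u4→u7: bottleneck 4, flow now 4.
Augment u0→u2→u4→u7: bottleneck 4, flow now 8.
Augment u0→u2→u6→u7: bottleneck 2, flow now 10.
Augment u0→u3→u4→u1→u5→u7: bottleneck 3, flow now 13. (uses reverse residual edge)
No augmenting path remains; maximum flow = 13.
By max-flow min-cut, the minimum cut capacity equals the max flow.
In the residual graph, reachable from u0: {u0}.
Min-cut edges: u0→u1 (4), u0→u2 (6), u0→u3 (3); capacity 4 + 6 + 3 = 13.

13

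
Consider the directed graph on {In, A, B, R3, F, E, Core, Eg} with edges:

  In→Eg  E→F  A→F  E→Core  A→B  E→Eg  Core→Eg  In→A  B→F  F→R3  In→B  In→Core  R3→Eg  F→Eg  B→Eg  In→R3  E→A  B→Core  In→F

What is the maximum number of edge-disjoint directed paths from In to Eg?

5

Assign every edge capacity 1; by Menger, the answer equals the max flow.
Path In→Eg (+1); total 1.
Path In→B→Eg (+1); total 2.
Path In→R3→Eg (+1); total 3.
Path In→F→Eg (+1); total 4.
Path In→Core→Eg (+1); total 5.
No residual In→Eg path; max flow = 5.
Certifying cut of size 5: {B→Eg, Core→Eg, F→Eg, In→Eg, R3→Eg}.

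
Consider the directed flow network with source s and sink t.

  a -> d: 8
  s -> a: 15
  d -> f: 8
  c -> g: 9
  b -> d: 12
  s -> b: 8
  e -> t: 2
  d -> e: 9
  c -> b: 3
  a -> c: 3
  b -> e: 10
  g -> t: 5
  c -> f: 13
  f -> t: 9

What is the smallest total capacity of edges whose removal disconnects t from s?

Augment s→b→e→t: bottleneck 2, flow now 2.
Augment s→a→c→f→t: bottleneck 3, flow now 5.
Augment s→a→d→f→t: bottleneck 6, flow now 11.
Augment s→a→d→f→c→g→t: bottleneck 2, flow now 13. (uses reverse residual edge)
No augmenting path remains; maximum flow = 13.
By max-flow min-cut, the minimum cut capacity equals the max flow.
In the residual graph, reachable from s: {s, a, b, d, e}.
Min-cut edges: a→c (3), d→f (8), e→t (2); capacity 3 + 8 + 2 = 13.

13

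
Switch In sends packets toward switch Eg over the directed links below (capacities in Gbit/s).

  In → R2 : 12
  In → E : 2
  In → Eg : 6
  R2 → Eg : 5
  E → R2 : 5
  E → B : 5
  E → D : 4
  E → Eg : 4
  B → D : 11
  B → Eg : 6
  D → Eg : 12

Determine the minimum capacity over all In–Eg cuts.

Augment In→Eg: bottleneck 6, flow now 6.
Augment In→R2→Eg: bottleneck 5, flow now 11.
Augment In→E→Eg: bottleneck 2, flow now 13.
No augmenting path remains; maximum flow = 13.
By max-flow min-cut, the minimum cut capacity equals the max flow.
In the residual graph, reachable from In: {In, R2}.
Min-cut edges: In→E (2), In→Eg (6), R2→Eg (5); capacity 2 + 6 + 5 = 13.

13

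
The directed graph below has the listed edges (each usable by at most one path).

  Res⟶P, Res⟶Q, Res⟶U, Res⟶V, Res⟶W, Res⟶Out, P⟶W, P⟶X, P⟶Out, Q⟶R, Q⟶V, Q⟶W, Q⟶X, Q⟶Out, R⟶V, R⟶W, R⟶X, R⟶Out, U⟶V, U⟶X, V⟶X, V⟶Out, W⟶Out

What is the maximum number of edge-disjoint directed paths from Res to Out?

5

Assign every edge capacity 1; by Menger, the answer equals the max flow.
Path Res→Out (+1); total 1.
Path Res→P→Out (+1); total 2.
Path Res→Q→Out (+1); total 3.
Path Res→V→Out (+1); total 4.
Path Res→W→Out (+1); total 5.
No residual Res→Out path; max flow = 5.
Certifying cut of size 5: {Res→Out, Res→P, Res→Q, Res→W, V→Out}.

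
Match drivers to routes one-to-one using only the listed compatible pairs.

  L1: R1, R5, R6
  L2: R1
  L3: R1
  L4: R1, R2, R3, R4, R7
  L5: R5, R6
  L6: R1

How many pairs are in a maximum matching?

4

Unit-capacity flow: source→left, listed edges, right→sink; max matching = max flow.
Augmenting path L1→R1 (+1); matched 1.
Augmenting path L4→R2 (+1); matched 2.
Augmenting path L5→R5 (+1); matched 3.
Augmenting path L2→R1→L1→R6 (+1); matched 4.
No augmenting path remains; maximum matching = 4.
König certificate: {L1, L4, L5, R1} is a vertex cover of size 4 (every listed pair touches it), so no matching can be larger.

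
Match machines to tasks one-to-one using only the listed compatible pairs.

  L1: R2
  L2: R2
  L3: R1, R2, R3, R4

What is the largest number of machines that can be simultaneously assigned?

2

Unit-capacity flow: source→left, listed edges, right→sink; max matching = max flow.
Augmenting path L1→R2 (+1); matched 1.
Augmenting path L3→R1 (+1); matched 2.
No augmenting path remains; maximum matching = 2.
König certificate: {L3, R2} is a vertex cover of size 2 (every listed pair touches it), so no matching can be larger.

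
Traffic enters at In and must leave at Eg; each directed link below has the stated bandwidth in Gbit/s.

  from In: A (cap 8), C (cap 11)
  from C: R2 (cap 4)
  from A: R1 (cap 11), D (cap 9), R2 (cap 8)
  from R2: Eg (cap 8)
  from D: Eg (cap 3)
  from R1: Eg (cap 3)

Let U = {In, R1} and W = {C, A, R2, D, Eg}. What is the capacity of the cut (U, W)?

22

Edges leaving {In, R1}: In→C (11), In→A (8), R1→Eg (3).
Cut capacity = 11 + 8 + 3 = 22.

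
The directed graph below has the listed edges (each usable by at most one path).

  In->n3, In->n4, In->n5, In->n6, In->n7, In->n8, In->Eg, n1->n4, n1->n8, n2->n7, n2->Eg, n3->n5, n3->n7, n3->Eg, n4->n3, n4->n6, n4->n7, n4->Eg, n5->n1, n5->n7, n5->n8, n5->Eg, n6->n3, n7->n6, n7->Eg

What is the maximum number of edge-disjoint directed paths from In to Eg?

Assign every edge capacity 1; by Menger, the answer equals the max flow.
Path In→Eg (+1); total 1.
Path In→n3→Eg (+1); total 2.
Path In→n4→Eg (+1); total 3.
Path In→n5→Eg (+1); total 4.
Path In→n7→Eg (+1); total 5.
No residual In→Eg path; max flow = 5.
Certifying cut of size 5: {In→Eg, n3→Eg, n4→Eg, n5→Eg, n7→Eg}.

5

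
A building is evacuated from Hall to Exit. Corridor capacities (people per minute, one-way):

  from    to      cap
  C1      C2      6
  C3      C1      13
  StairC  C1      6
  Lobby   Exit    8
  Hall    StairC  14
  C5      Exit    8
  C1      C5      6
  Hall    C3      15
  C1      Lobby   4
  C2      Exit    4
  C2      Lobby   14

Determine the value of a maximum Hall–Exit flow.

16

Augment Hall→C3→C1→C5→Exit: bottleneck 6, flow now 6.
Augment Hall→C3→C1→Lobby→Exit: bottleneck 4, flow now 10.
Augment Hall→C3→C1→C2→Exit: bottleneck 3, flow now 13.
Augment Hall→StairC→C1→C2→Exit: bottleneck 1, flow now 14.
Augment Hall→StairC→C1→C2→Lobby→Exit: bottleneck 2, flow now 16.
No augmenting path remains; maximum flow = 16.
In the residual graph, reachable from Hall: {Hall, C3, StairC, C1}.
Min-cut edges: C1→C5 (6), C1→Lobby (4), C1→C2 (6); capacity 6 + 4 + 6 = 16.
This cut is saturated, so no flow can exceed 16.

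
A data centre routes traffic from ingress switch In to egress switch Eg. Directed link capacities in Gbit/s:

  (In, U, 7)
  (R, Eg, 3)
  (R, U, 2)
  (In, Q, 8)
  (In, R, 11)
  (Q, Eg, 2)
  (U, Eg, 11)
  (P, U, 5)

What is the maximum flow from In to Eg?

Augment In→Q→Eg: bottleneck 2, flow now 2.
Augment In→R→Eg: bottleneck 3, flow now 5.
Augment In→U→Eg: bottleneck 7, flow now 12.
Augment In→R→U→Eg: bottleneck 2, flow now 14.
No augmenting path remains; maximum flow = 14.
In the residual graph, reachable from In: {In, Q, R}.
Min-cut edges: In→U (7), Q→Eg (2), R→U (2), R→Eg (3); capacity 7 + 2 + 2 + 3 = 14.
This cut is saturated, so no flow can exceed 14.

14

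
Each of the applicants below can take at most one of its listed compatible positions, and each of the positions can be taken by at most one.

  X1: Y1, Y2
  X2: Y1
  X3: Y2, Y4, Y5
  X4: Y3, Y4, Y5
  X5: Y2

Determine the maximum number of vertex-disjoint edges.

Unit-capacity flow: source→left, listed edges, right→sink; max matching = max flow.
Augmenting path X1→Y1 (+1); matched 1.
Augmenting path X3→Y2 (+1); matched 2.
Augmenting path X4→Y3 (+1); matched 3.
Augmenting path X5→Y2→X3→Y4 (+1); matched 4.
No augmenting path remains; maximum matching = 4.
König certificate: {X3, X4, Y1, Y2} is a vertex cover of size 4 (every listed pair touches it), so no matching can be larger.

4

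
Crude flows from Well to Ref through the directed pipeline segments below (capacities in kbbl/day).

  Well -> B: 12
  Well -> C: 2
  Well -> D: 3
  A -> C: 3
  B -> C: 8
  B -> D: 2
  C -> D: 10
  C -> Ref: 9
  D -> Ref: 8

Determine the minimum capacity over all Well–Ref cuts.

Augment Well→C→Ref: bottleneck 2, flow now 2.
Augment Well→D→Ref: bottleneck 3, flow now 5.
Augment Well→B→C→Ref: bottleneck 7, flow now 12.
Augment Well→B→D→Ref: bottleneck 2, flow now 14.
Augment Well→B→C→D→Ref: bottleneck 1, flow now 15.
No augmenting path remains; maximum flow = 15.
By max-flow min-cut, the minimum cut capacity equals the max flow.
In the residual graph, reachable from Well: {Well, B}.
Min-cut edges: Well→C (2), Well→D (3), B→C (8), B→D (2); capacity 2 + 3 + 8 + 2 = 15.

15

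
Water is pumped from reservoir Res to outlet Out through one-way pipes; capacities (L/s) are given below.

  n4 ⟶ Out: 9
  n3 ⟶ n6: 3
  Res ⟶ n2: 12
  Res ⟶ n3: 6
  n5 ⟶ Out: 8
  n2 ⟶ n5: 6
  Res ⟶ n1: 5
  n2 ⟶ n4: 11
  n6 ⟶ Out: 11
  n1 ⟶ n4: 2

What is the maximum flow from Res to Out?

17

Augment Res→n1→n4→Out: bottleneck 2, flow now 2.
Augment Res→n2→n4→Out: bottleneck 7, flow now 9.
Augment Res→n2→n5→Out: bottleneck 5, flow now 14.
Augment Res→n3→n6→Out: bottleneck 3, flow now 17.
No augmenting path remains; maximum flow = 17.
In the residual graph, reachable from Res: {Res, n1, n3}.
Min-cut edges: Res→n2 (12), n1→n4 (2), n3→n6 (3); capacity 12 + 2 + 3 = 17.
This cut is saturated, so no flow can exceed 17.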